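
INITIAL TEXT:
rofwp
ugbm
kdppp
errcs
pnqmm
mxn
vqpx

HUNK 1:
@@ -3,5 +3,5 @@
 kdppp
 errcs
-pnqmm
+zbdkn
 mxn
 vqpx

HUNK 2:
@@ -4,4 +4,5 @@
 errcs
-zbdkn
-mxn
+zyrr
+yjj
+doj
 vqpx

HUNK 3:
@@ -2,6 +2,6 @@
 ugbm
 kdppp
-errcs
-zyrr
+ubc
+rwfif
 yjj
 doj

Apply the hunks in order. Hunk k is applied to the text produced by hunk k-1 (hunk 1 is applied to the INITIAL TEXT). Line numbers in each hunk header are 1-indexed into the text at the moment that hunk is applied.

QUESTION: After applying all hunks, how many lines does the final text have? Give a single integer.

Hunk 1: at line 3 remove [pnqmm] add [zbdkn] -> 7 lines: rofwp ugbm kdppp errcs zbdkn mxn vqpx
Hunk 2: at line 4 remove [zbdkn,mxn] add [zyrr,yjj,doj] -> 8 lines: rofwp ugbm kdppp errcs zyrr yjj doj vqpx
Hunk 3: at line 2 remove [errcs,zyrr] add [ubc,rwfif] -> 8 lines: rofwp ugbm kdppp ubc rwfif yjj doj vqpx
Final line count: 8

Answer: 8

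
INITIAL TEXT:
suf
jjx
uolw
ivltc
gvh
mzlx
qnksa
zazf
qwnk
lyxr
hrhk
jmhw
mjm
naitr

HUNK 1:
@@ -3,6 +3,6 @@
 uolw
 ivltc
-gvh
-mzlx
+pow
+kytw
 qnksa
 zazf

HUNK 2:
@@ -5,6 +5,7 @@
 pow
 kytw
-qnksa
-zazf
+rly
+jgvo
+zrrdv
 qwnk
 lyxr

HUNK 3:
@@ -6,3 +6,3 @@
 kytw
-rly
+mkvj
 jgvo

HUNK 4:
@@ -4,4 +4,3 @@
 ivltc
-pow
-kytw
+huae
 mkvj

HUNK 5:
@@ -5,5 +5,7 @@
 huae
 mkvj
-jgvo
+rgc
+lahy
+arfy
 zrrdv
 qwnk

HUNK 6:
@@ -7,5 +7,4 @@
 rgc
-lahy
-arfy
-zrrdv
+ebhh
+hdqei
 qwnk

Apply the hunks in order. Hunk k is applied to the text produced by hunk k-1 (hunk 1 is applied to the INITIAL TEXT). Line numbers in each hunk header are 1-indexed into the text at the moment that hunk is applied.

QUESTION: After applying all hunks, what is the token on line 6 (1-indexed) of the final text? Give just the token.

Answer: mkvj

Derivation:
Hunk 1: at line 3 remove [gvh,mzlx] add [pow,kytw] -> 14 lines: suf jjx uolw ivltc pow kytw qnksa zazf qwnk lyxr hrhk jmhw mjm naitr
Hunk 2: at line 5 remove [qnksa,zazf] add [rly,jgvo,zrrdv] -> 15 lines: suf jjx uolw ivltc pow kytw rly jgvo zrrdv qwnk lyxr hrhk jmhw mjm naitr
Hunk 3: at line 6 remove [rly] add [mkvj] -> 15 lines: suf jjx uolw ivltc pow kytw mkvj jgvo zrrdv qwnk lyxr hrhk jmhw mjm naitr
Hunk 4: at line 4 remove [pow,kytw] add [huae] -> 14 lines: suf jjx uolw ivltc huae mkvj jgvo zrrdv qwnk lyxr hrhk jmhw mjm naitr
Hunk 5: at line 5 remove [jgvo] add [rgc,lahy,arfy] -> 16 lines: suf jjx uolw ivltc huae mkvj rgc lahy arfy zrrdv qwnk lyxr hrhk jmhw mjm naitr
Hunk 6: at line 7 remove [lahy,arfy,zrrdv] add [ebhh,hdqei] -> 15 lines: suf jjx uolw ivltc huae mkvj rgc ebhh hdqei qwnk lyxr hrhk jmhw mjm naitr
Final line 6: mkvj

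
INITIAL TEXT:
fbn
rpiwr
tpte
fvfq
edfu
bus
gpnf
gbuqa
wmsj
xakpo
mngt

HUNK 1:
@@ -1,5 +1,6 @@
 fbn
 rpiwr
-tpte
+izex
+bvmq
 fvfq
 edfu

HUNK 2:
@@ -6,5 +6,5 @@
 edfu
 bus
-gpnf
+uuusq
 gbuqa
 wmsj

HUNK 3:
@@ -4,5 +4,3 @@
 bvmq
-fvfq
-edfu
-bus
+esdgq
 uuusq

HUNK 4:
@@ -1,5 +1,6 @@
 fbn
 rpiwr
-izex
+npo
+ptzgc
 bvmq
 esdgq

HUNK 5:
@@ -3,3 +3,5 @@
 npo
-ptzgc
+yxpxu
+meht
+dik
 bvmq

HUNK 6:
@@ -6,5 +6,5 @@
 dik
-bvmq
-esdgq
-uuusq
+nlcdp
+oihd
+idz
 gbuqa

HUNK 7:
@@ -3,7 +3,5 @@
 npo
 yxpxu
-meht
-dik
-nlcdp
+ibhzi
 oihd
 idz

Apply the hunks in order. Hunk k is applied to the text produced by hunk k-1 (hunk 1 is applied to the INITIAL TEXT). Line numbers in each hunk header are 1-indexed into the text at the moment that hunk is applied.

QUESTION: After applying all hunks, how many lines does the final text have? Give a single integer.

Hunk 1: at line 1 remove [tpte] add [izex,bvmq] -> 12 lines: fbn rpiwr izex bvmq fvfq edfu bus gpnf gbuqa wmsj xakpo mngt
Hunk 2: at line 6 remove [gpnf] add [uuusq] -> 12 lines: fbn rpiwr izex bvmq fvfq edfu bus uuusq gbuqa wmsj xakpo mngt
Hunk 3: at line 4 remove [fvfq,edfu,bus] add [esdgq] -> 10 lines: fbn rpiwr izex bvmq esdgq uuusq gbuqa wmsj xakpo mngt
Hunk 4: at line 1 remove [izex] add [npo,ptzgc] -> 11 lines: fbn rpiwr npo ptzgc bvmq esdgq uuusq gbuqa wmsj xakpo mngt
Hunk 5: at line 3 remove [ptzgc] add [yxpxu,meht,dik] -> 13 lines: fbn rpiwr npo yxpxu meht dik bvmq esdgq uuusq gbuqa wmsj xakpo mngt
Hunk 6: at line 6 remove [bvmq,esdgq,uuusq] add [nlcdp,oihd,idz] -> 13 lines: fbn rpiwr npo yxpxu meht dik nlcdp oihd idz gbuqa wmsj xakpo mngt
Hunk 7: at line 3 remove [meht,dik,nlcdp] add [ibhzi] -> 11 lines: fbn rpiwr npo yxpxu ibhzi oihd idz gbuqa wmsj xakpo mngt
Final line count: 11

Answer: 11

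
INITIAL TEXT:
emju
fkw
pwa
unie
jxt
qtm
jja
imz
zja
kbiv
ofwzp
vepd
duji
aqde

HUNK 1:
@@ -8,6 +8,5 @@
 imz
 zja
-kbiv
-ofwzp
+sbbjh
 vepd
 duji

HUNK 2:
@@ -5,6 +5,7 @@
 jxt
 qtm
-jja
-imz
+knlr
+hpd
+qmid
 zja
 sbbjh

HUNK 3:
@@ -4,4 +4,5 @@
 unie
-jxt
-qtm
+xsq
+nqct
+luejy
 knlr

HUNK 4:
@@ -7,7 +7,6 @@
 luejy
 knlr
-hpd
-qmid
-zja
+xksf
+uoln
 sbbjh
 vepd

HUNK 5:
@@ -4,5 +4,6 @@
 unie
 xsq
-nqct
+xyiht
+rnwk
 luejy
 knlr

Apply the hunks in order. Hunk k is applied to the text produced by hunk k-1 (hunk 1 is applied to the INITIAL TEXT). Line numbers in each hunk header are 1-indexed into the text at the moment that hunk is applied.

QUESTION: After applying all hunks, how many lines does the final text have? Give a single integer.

Answer: 15

Derivation:
Hunk 1: at line 8 remove [kbiv,ofwzp] add [sbbjh] -> 13 lines: emju fkw pwa unie jxt qtm jja imz zja sbbjh vepd duji aqde
Hunk 2: at line 5 remove [jja,imz] add [knlr,hpd,qmid] -> 14 lines: emju fkw pwa unie jxt qtm knlr hpd qmid zja sbbjh vepd duji aqde
Hunk 3: at line 4 remove [jxt,qtm] add [xsq,nqct,luejy] -> 15 lines: emju fkw pwa unie xsq nqct luejy knlr hpd qmid zja sbbjh vepd duji aqde
Hunk 4: at line 7 remove [hpd,qmid,zja] add [xksf,uoln] -> 14 lines: emju fkw pwa unie xsq nqct luejy knlr xksf uoln sbbjh vepd duji aqde
Hunk 5: at line 4 remove [nqct] add [xyiht,rnwk] -> 15 lines: emju fkw pwa unie xsq xyiht rnwk luejy knlr xksf uoln sbbjh vepd duji aqde
Final line count: 15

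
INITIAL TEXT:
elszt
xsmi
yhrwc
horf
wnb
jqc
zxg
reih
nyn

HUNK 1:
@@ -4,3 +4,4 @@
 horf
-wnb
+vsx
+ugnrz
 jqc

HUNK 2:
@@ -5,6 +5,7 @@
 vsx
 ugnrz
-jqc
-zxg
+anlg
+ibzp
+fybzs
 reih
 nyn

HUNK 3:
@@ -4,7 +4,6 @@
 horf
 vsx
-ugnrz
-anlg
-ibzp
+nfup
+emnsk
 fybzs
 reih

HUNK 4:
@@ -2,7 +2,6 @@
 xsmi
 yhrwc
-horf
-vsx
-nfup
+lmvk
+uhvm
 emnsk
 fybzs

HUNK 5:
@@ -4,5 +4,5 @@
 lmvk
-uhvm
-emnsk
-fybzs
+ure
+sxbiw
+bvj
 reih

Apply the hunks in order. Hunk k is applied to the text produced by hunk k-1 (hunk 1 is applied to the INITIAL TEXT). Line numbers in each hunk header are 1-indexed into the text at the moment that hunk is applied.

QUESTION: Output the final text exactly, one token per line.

Hunk 1: at line 4 remove [wnb] add [vsx,ugnrz] -> 10 lines: elszt xsmi yhrwc horf vsx ugnrz jqc zxg reih nyn
Hunk 2: at line 5 remove [jqc,zxg] add [anlg,ibzp,fybzs] -> 11 lines: elszt xsmi yhrwc horf vsx ugnrz anlg ibzp fybzs reih nyn
Hunk 3: at line 4 remove [ugnrz,anlg,ibzp] add [nfup,emnsk] -> 10 lines: elszt xsmi yhrwc horf vsx nfup emnsk fybzs reih nyn
Hunk 4: at line 2 remove [horf,vsx,nfup] add [lmvk,uhvm] -> 9 lines: elszt xsmi yhrwc lmvk uhvm emnsk fybzs reih nyn
Hunk 5: at line 4 remove [uhvm,emnsk,fybzs] add [ure,sxbiw,bvj] -> 9 lines: elszt xsmi yhrwc lmvk ure sxbiw bvj reih nyn

Answer: elszt
xsmi
yhrwc
lmvk
ure
sxbiw
bvj
reih
nyn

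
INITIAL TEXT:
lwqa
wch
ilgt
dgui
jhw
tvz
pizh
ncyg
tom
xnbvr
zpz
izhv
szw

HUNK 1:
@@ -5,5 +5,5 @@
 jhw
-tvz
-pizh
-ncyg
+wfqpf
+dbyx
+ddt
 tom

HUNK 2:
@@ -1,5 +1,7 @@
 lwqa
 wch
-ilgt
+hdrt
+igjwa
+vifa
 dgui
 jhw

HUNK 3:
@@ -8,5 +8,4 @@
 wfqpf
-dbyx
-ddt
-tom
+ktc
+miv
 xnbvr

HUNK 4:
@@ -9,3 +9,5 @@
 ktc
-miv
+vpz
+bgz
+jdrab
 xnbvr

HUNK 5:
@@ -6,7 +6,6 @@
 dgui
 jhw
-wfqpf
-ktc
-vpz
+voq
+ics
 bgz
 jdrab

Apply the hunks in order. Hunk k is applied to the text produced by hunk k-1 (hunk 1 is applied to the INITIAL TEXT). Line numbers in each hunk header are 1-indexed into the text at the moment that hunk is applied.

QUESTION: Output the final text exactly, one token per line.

Hunk 1: at line 5 remove [tvz,pizh,ncyg] add [wfqpf,dbyx,ddt] -> 13 lines: lwqa wch ilgt dgui jhw wfqpf dbyx ddt tom xnbvr zpz izhv szw
Hunk 2: at line 1 remove [ilgt] add [hdrt,igjwa,vifa] -> 15 lines: lwqa wch hdrt igjwa vifa dgui jhw wfqpf dbyx ddt tom xnbvr zpz izhv szw
Hunk 3: at line 8 remove [dbyx,ddt,tom] add [ktc,miv] -> 14 lines: lwqa wch hdrt igjwa vifa dgui jhw wfqpf ktc miv xnbvr zpz izhv szw
Hunk 4: at line 9 remove [miv] add [vpz,bgz,jdrab] -> 16 lines: lwqa wch hdrt igjwa vifa dgui jhw wfqpf ktc vpz bgz jdrab xnbvr zpz izhv szw
Hunk 5: at line 6 remove [wfqpf,ktc,vpz] add [voq,ics] -> 15 lines: lwqa wch hdrt igjwa vifa dgui jhw voq ics bgz jdrab xnbvr zpz izhv szw

Answer: lwqa
wch
hdrt
igjwa
vifa
dgui
jhw
voq
ics
bgz
jdrab
xnbvr
zpz
izhv
szw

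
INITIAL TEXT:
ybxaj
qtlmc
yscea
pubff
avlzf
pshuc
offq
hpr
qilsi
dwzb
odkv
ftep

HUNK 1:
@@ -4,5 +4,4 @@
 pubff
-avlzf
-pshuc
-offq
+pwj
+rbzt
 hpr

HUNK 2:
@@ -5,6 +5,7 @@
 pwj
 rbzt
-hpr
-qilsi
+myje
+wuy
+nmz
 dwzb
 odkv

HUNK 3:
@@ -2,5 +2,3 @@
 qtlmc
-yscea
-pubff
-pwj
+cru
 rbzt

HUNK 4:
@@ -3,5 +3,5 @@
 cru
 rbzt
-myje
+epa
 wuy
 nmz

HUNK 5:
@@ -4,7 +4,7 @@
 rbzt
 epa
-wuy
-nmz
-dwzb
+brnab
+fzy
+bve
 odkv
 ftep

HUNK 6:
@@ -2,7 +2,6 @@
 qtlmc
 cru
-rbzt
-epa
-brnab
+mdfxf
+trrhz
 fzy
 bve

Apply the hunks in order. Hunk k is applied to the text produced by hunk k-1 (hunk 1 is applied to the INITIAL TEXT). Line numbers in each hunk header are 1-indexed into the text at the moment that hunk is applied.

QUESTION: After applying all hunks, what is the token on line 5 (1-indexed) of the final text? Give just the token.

Hunk 1: at line 4 remove [avlzf,pshuc,offq] add [pwj,rbzt] -> 11 lines: ybxaj qtlmc yscea pubff pwj rbzt hpr qilsi dwzb odkv ftep
Hunk 2: at line 5 remove [hpr,qilsi] add [myje,wuy,nmz] -> 12 lines: ybxaj qtlmc yscea pubff pwj rbzt myje wuy nmz dwzb odkv ftep
Hunk 3: at line 2 remove [yscea,pubff,pwj] add [cru] -> 10 lines: ybxaj qtlmc cru rbzt myje wuy nmz dwzb odkv ftep
Hunk 4: at line 3 remove [myje] add [epa] -> 10 lines: ybxaj qtlmc cru rbzt epa wuy nmz dwzb odkv ftep
Hunk 5: at line 4 remove [wuy,nmz,dwzb] add [brnab,fzy,bve] -> 10 lines: ybxaj qtlmc cru rbzt epa brnab fzy bve odkv ftep
Hunk 6: at line 2 remove [rbzt,epa,brnab] add [mdfxf,trrhz] -> 9 lines: ybxaj qtlmc cru mdfxf trrhz fzy bve odkv ftep
Final line 5: trrhz

Answer: trrhz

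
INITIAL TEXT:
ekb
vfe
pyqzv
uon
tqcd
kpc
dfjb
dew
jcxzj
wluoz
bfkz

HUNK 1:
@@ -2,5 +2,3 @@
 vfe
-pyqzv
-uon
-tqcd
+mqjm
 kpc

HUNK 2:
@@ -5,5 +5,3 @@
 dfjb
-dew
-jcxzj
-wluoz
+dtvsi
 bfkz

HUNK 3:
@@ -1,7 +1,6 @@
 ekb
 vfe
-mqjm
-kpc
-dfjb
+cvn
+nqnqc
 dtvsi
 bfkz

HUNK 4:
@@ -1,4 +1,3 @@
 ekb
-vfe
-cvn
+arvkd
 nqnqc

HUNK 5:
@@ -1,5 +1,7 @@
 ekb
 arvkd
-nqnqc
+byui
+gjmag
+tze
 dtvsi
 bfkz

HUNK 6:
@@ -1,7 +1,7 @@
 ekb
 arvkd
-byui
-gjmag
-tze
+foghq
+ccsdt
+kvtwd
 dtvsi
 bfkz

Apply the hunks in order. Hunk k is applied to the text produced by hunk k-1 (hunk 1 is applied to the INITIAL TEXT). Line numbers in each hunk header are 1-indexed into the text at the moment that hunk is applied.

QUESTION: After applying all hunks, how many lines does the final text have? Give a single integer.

Answer: 7

Derivation:
Hunk 1: at line 2 remove [pyqzv,uon,tqcd] add [mqjm] -> 9 lines: ekb vfe mqjm kpc dfjb dew jcxzj wluoz bfkz
Hunk 2: at line 5 remove [dew,jcxzj,wluoz] add [dtvsi] -> 7 lines: ekb vfe mqjm kpc dfjb dtvsi bfkz
Hunk 3: at line 1 remove [mqjm,kpc,dfjb] add [cvn,nqnqc] -> 6 lines: ekb vfe cvn nqnqc dtvsi bfkz
Hunk 4: at line 1 remove [vfe,cvn] add [arvkd] -> 5 lines: ekb arvkd nqnqc dtvsi bfkz
Hunk 5: at line 1 remove [nqnqc] add [byui,gjmag,tze] -> 7 lines: ekb arvkd byui gjmag tze dtvsi bfkz
Hunk 6: at line 1 remove [byui,gjmag,tze] add [foghq,ccsdt,kvtwd] -> 7 lines: ekb arvkd foghq ccsdt kvtwd dtvsi bfkz
Final line count: 7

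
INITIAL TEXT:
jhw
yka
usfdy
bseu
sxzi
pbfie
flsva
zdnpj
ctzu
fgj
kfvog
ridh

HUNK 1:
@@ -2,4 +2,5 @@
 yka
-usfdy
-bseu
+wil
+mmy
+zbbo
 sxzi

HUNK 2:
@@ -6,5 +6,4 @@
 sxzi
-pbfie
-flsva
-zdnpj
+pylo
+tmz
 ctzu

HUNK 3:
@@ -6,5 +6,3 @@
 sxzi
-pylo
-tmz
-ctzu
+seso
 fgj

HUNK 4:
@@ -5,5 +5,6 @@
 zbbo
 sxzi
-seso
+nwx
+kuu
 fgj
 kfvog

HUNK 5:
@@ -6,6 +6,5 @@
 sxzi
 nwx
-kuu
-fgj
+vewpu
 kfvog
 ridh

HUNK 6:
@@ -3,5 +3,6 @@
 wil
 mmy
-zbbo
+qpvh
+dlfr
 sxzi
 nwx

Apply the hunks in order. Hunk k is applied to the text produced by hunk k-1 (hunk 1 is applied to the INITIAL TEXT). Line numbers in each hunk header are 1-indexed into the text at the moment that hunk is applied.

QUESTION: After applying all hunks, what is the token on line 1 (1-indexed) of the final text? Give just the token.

Hunk 1: at line 2 remove [usfdy,bseu] add [wil,mmy,zbbo] -> 13 lines: jhw yka wil mmy zbbo sxzi pbfie flsva zdnpj ctzu fgj kfvog ridh
Hunk 2: at line 6 remove [pbfie,flsva,zdnpj] add [pylo,tmz] -> 12 lines: jhw yka wil mmy zbbo sxzi pylo tmz ctzu fgj kfvog ridh
Hunk 3: at line 6 remove [pylo,tmz,ctzu] add [seso] -> 10 lines: jhw yka wil mmy zbbo sxzi seso fgj kfvog ridh
Hunk 4: at line 5 remove [seso] add [nwx,kuu] -> 11 lines: jhw yka wil mmy zbbo sxzi nwx kuu fgj kfvog ridh
Hunk 5: at line 6 remove [kuu,fgj] add [vewpu] -> 10 lines: jhw yka wil mmy zbbo sxzi nwx vewpu kfvog ridh
Hunk 6: at line 3 remove [zbbo] add [qpvh,dlfr] -> 11 lines: jhw yka wil mmy qpvh dlfr sxzi nwx vewpu kfvog ridh
Final line 1: jhw

Answer: jhw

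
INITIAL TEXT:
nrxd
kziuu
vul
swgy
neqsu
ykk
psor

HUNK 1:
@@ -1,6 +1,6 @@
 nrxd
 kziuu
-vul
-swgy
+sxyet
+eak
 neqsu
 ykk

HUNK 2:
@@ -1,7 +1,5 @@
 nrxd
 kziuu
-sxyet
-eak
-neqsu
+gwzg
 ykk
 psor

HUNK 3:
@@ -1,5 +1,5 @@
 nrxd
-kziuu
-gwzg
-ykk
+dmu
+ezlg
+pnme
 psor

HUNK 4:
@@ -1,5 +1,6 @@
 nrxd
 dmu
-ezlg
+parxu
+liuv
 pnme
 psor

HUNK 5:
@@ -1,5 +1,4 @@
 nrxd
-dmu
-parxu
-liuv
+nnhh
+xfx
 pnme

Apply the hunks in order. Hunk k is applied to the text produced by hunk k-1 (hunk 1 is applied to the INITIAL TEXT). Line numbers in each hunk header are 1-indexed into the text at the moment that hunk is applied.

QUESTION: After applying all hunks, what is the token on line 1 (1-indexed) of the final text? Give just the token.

Hunk 1: at line 1 remove [vul,swgy] add [sxyet,eak] -> 7 lines: nrxd kziuu sxyet eak neqsu ykk psor
Hunk 2: at line 1 remove [sxyet,eak,neqsu] add [gwzg] -> 5 lines: nrxd kziuu gwzg ykk psor
Hunk 3: at line 1 remove [kziuu,gwzg,ykk] add [dmu,ezlg,pnme] -> 5 lines: nrxd dmu ezlg pnme psor
Hunk 4: at line 1 remove [ezlg] add [parxu,liuv] -> 6 lines: nrxd dmu parxu liuv pnme psor
Hunk 5: at line 1 remove [dmu,parxu,liuv] add [nnhh,xfx] -> 5 lines: nrxd nnhh xfx pnme psor
Final line 1: nrxd

Answer: nrxd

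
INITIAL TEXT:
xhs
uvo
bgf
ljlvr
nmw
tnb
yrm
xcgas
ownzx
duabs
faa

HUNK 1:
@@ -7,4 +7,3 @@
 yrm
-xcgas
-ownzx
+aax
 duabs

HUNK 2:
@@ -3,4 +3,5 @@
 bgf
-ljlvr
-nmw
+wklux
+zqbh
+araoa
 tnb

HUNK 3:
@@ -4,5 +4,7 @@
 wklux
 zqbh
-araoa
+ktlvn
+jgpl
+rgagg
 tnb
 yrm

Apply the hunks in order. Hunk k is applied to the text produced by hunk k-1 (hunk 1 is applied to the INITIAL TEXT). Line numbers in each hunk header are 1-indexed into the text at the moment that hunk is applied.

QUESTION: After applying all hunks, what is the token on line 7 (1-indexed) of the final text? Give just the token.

Answer: jgpl

Derivation:
Hunk 1: at line 7 remove [xcgas,ownzx] add [aax] -> 10 lines: xhs uvo bgf ljlvr nmw tnb yrm aax duabs faa
Hunk 2: at line 3 remove [ljlvr,nmw] add [wklux,zqbh,araoa] -> 11 lines: xhs uvo bgf wklux zqbh araoa tnb yrm aax duabs faa
Hunk 3: at line 4 remove [araoa] add [ktlvn,jgpl,rgagg] -> 13 lines: xhs uvo bgf wklux zqbh ktlvn jgpl rgagg tnb yrm aax duabs faa
Final line 7: jgpl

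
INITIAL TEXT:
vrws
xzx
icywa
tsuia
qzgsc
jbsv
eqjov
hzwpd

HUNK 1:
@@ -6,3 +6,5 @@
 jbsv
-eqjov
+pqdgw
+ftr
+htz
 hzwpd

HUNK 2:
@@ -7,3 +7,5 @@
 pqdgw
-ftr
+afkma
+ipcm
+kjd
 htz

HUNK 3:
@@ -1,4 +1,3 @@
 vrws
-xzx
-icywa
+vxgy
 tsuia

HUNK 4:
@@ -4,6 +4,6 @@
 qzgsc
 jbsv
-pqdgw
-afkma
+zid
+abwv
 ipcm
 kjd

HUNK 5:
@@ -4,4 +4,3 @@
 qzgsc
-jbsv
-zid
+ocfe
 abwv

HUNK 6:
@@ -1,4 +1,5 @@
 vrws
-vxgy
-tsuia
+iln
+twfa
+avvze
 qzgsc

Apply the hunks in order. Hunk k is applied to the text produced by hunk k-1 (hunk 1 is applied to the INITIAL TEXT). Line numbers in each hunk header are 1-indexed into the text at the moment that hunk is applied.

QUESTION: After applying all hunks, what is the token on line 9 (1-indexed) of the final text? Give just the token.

Answer: kjd

Derivation:
Hunk 1: at line 6 remove [eqjov] add [pqdgw,ftr,htz] -> 10 lines: vrws xzx icywa tsuia qzgsc jbsv pqdgw ftr htz hzwpd
Hunk 2: at line 7 remove [ftr] add [afkma,ipcm,kjd] -> 12 lines: vrws xzx icywa tsuia qzgsc jbsv pqdgw afkma ipcm kjd htz hzwpd
Hunk 3: at line 1 remove [xzx,icywa] add [vxgy] -> 11 lines: vrws vxgy tsuia qzgsc jbsv pqdgw afkma ipcm kjd htz hzwpd
Hunk 4: at line 4 remove [pqdgw,afkma] add [zid,abwv] -> 11 lines: vrws vxgy tsuia qzgsc jbsv zid abwv ipcm kjd htz hzwpd
Hunk 5: at line 4 remove [jbsv,zid] add [ocfe] -> 10 lines: vrws vxgy tsuia qzgsc ocfe abwv ipcm kjd htz hzwpd
Hunk 6: at line 1 remove [vxgy,tsuia] add [iln,twfa,avvze] -> 11 lines: vrws iln twfa avvze qzgsc ocfe abwv ipcm kjd htz hzwpd
Final line 9: kjd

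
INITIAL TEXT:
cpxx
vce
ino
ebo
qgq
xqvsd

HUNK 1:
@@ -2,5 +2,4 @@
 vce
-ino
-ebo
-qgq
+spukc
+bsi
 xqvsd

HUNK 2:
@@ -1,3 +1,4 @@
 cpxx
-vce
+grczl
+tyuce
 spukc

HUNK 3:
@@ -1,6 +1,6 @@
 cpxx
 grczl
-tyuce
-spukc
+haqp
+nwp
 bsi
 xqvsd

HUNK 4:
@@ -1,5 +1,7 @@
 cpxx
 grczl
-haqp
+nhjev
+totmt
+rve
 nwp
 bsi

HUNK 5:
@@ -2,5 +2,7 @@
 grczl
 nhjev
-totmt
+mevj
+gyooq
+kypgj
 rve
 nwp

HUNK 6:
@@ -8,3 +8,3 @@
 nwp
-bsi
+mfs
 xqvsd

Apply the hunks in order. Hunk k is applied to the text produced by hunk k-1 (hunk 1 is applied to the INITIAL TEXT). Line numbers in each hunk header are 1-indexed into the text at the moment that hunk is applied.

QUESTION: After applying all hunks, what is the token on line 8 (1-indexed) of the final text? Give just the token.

Hunk 1: at line 2 remove [ino,ebo,qgq] add [spukc,bsi] -> 5 lines: cpxx vce spukc bsi xqvsd
Hunk 2: at line 1 remove [vce] add [grczl,tyuce] -> 6 lines: cpxx grczl tyuce spukc bsi xqvsd
Hunk 3: at line 1 remove [tyuce,spukc] add [haqp,nwp] -> 6 lines: cpxx grczl haqp nwp bsi xqvsd
Hunk 4: at line 1 remove [haqp] add [nhjev,totmt,rve] -> 8 lines: cpxx grczl nhjev totmt rve nwp bsi xqvsd
Hunk 5: at line 2 remove [totmt] add [mevj,gyooq,kypgj] -> 10 lines: cpxx grczl nhjev mevj gyooq kypgj rve nwp bsi xqvsd
Hunk 6: at line 8 remove [bsi] add [mfs] -> 10 lines: cpxx grczl nhjev mevj gyooq kypgj rve nwp mfs xqvsd
Final line 8: nwp

Answer: nwp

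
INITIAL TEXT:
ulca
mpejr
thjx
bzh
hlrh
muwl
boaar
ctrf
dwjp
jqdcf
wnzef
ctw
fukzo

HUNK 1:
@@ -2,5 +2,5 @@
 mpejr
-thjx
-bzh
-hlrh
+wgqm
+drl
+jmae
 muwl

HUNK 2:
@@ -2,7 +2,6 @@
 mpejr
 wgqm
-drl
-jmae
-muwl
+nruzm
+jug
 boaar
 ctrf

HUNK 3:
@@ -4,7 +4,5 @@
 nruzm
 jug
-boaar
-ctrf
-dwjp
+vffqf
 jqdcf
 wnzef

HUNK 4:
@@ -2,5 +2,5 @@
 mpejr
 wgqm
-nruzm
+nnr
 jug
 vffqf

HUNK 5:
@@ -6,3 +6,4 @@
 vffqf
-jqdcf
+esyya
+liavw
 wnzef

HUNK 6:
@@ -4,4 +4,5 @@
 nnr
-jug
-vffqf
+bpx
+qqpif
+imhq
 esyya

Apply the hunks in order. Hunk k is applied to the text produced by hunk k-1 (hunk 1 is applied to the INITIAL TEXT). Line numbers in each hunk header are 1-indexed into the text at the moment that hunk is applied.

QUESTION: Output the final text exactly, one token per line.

Answer: ulca
mpejr
wgqm
nnr
bpx
qqpif
imhq
esyya
liavw
wnzef
ctw
fukzo

Derivation:
Hunk 1: at line 2 remove [thjx,bzh,hlrh] add [wgqm,drl,jmae] -> 13 lines: ulca mpejr wgqm drl jmae muwl boaar ctrf dwjp jqdcf wnzef ctw fukzo
Hunk 2: at line 2 remove [drl,jmae,muwl] add [nruzm,jug] -> 12 lines: ulca mpejr wgqm nruzm jug boaar ctrf dwjp jqdcf wnzef ctw fukzo
Hunk 3: at line 4 remove [boaar,ctrf,dwjp] add [vffqf] -> 10 lines: ulca mpejr wgqm nruzm jug vffqf jqdcf wnzef ctw fukzo
Hunk 4: at line 2 remove [nruzm] add [nnr] -> 10 lines: ulca mpejr wgqm nnr jug vffqf jqdcf wnzef ctw fukzo
Hunk 5: at line 6 remove [jqdcf] add [esyya,liavw] -> 11 lines: ulca mpejr wgqm nnr jug vffqf esyya liavw wnzef ctw fukzo
Hunk 6: at line 4 remove [jug,vffqf] add [bpx,qqpif,imhq] -> 12 lines: ulca mpejr wgqm nnr bpx qqpif imhq esyya liavw wnzef ctw fukzo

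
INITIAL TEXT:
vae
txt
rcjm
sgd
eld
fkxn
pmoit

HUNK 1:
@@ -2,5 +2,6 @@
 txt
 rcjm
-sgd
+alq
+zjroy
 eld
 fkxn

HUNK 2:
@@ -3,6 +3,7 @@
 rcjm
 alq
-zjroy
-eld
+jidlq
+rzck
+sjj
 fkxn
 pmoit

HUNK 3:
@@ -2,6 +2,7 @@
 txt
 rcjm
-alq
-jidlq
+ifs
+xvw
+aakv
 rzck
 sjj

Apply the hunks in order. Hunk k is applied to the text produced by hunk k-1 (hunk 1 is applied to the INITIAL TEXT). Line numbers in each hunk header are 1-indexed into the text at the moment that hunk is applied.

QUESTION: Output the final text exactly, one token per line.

Answer: vae
txt
rcjm
ifs
xvw
aakv
rzck
sjj
fkxn
pmoit

Derivation:
Hunk 1: at line 2 remove [sgd] add [alq,zjroy] -> 8 lines: vae txt rcjm alq zjroy eld fkxn pmoit
Hunk 2: at line 3 remove [zjroy,eld] add [jidlq,rzck,sjj] -> 9 lines: vae txt rcjm alq jidlq rzck sjj fkxn pmoit
Hunk 3: at line 2 remove [alq,jidlq] add [ifs,xvw,aakv] -> 10 lines: vae txt rcjm ifs xvw aakv rzck sjj fkxn pmoit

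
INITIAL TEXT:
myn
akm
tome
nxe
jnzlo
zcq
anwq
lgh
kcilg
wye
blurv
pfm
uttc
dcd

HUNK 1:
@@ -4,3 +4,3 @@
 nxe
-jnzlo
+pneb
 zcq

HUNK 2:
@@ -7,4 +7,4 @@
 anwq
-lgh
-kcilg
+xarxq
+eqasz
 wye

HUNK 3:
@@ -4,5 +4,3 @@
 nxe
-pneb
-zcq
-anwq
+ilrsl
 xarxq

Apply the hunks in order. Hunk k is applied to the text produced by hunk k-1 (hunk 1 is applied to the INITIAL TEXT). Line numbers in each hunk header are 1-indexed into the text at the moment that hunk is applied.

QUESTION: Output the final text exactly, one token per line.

Hunk 1: at line 4 remove [jnzlo] add [pneb] -> 14 lines: myn akm tome nxe pneb zcq anwq lgh kcilg wye blurv pfm uttc dcd
Hunk 2: at line 7 remove [lgh,kcilg] add [xarxq,eqasz] -> 14 lines: myn akm tome nxe pneb zcq anwq xarxq eqasz wye blurv pfm uttc dcd
Hunk 3: at line 4 remove [pneb,zcq,anwq] add [ilrsl] -> 12 lines: myn akm tome nxe ilrsl xarxq eqasz wye blurv pfm uttc dcd

Answer: myn
akm
tome
nxe
ilrsl
xarxq
eqasz
wye
blurv
pfm
uttc
dcd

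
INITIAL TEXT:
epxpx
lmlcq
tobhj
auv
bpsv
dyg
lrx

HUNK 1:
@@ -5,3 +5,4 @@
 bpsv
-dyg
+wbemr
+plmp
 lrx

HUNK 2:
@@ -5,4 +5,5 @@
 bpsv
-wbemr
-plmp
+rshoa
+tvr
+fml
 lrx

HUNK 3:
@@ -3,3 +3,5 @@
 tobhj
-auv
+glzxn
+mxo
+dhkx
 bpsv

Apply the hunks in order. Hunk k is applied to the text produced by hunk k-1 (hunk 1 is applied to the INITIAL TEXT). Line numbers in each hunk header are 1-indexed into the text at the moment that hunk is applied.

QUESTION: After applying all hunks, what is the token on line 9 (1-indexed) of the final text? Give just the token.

Answer: tvr

Derivation:
Hunk 1: at line 5 remove [dyg] add [wbemr,plmp] -> 8 lines: epxpx lmlcq tobhj auv bpsv wbemr plmp lrx
Hunk 2: at line 5 remove [wbemr,plmp] add [rshoa,tvr,fml] -> 9 lines: epxpx lmlcq tobhj auv bpsv rshoa tvr fml lrx
Hunk 3: at line 3 remove [auv] add [glzxn,mxo,dhkx] -> 11 lines: epxpx lmlcq tobhj glzxn mxo dhkx bpsv rshoa tvr fml lrx
Final line 9: tvr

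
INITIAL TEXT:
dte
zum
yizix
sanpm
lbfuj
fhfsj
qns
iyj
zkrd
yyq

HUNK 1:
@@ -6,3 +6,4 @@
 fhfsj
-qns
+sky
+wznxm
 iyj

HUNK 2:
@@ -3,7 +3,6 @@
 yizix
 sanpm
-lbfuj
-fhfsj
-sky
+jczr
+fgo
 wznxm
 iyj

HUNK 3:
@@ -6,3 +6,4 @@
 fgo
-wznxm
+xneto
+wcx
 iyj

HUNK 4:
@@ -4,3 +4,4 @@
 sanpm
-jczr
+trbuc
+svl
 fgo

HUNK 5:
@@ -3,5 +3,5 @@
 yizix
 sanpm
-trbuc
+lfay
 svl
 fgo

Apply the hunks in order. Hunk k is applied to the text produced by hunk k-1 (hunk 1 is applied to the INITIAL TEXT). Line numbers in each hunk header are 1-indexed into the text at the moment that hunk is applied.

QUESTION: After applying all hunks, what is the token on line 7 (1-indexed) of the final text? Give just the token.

Hunk 1: at line 6 remove [qns] add [sky,wznxm] -> 11 lines: dte zum yizix sanpm lbfuj fhfsj sky wznxm iyj zkrd yyq
Hunk 2: at line 3 remove [lbfuj,fhfsj,sky] add [jczr,fgo] -> 10 lines: dte zum yizix sanpm jczr fgo wznxm iyj zkrd yyq
Hunk 3: at line 6 remove [wznxm] add [xneto,wcx] -> 11 lines: dte zum yizix sanpm jczr fgo xneto wcx iyj zkrd yyq
Hunk 4: at line 4 remove [jczr] add [trbuc,svl] -> 12 lines: dte zum yizix sanpm trbuc svl fgo xneto wcx iyj zkrd yyq
Hunk 5: at line 3 remove [trbuc] add [lfay] -> 12 lines: dte zum yizix sanpm lfay svl fgo xneto wcx iyj zkrd yyq
Final line 7: fgo

Answer: fgo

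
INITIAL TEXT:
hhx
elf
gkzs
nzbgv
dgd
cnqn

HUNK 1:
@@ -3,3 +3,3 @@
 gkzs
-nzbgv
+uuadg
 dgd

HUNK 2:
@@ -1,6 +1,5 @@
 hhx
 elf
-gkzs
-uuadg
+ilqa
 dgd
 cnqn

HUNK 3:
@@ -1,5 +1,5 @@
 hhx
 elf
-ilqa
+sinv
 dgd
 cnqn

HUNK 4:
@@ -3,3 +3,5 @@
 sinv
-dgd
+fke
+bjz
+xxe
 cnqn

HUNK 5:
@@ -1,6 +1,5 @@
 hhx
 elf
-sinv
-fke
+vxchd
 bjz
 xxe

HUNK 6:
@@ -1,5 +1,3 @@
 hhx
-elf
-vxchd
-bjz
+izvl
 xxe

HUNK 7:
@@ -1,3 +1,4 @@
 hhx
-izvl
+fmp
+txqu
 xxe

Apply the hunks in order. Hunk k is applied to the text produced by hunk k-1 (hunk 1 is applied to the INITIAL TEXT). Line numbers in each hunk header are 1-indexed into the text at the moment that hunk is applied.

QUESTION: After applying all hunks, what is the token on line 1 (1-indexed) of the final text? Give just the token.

Hunk 1: at line 3 remove [nzbgv] add [uuadg] -> 6 lines: hhx elf gkzs uuadg dgd cnqn
Hunk 2: at line 1 remove [gkzs,uuadg] add [ilqa] -> 5 lines: hhx elf ilqa dgd cnqn
Hunk 3: at line 1 remove [ilqa] add [sinv] -> 5 lines: hhx elf sinv dgd cnqn
Hunk 4: at line 3 remove [dgd] add [fke,bjz,xxe] -> 7 lines: hhx elf sinv fke bjz xxe cnqn
Hunk 5: at line 1 remove [sinv,fke] add [vxchd] -> 6 lines: hhx elf vxchd bjz xxe cnqn
Hunk 6: at line 1 remove [elf,vxchd,bjz] add [izvl] -> 4 lines: hhx izvl xxe cnqn
Hunk 7: at line 1 remove [izvl] add [fmp,txqu] -> 5 lines: hhx fmp txqu xxe cnqn
Final line 1: hhx

Answer: hhx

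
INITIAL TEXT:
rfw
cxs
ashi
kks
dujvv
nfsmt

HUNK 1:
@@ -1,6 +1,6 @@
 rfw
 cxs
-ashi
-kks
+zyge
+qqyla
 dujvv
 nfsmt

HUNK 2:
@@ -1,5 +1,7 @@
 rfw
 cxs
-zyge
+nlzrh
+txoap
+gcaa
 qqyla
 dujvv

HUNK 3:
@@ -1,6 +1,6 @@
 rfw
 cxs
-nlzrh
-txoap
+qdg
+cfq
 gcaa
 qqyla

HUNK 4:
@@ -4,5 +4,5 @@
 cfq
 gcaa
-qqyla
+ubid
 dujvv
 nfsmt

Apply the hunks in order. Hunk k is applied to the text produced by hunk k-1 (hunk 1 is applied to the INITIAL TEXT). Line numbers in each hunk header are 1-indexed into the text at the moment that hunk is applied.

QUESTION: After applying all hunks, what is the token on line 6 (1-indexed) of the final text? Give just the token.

Hunk 1: at line 1 remove [ashi,kks] add [zyge,qqyla] -> 6 lines: rfw cxs zyge qqyla dujvv nfsmt
Hunk 2: at line 1 remove [zyge] add [nlzrh,txoap,gcaa] -> 8 lines: rfw cxs nlzrh txoap gcaa qqyla dujvv nfsmt
Hunk 3: at line 1 remove [nlzrh,txoap] add [qdg,cfq] -> 8 lines: rfw cxs qdg cfq gcaa qqyla dujvv nfsmt
Hunk 4: at line 4 remove [qqyla] add [ubid] -> 8 lines: rfw cxs qdg cfq gcaa ubid dujvv nfsmt
Final line 6: ubid

Answer: ubid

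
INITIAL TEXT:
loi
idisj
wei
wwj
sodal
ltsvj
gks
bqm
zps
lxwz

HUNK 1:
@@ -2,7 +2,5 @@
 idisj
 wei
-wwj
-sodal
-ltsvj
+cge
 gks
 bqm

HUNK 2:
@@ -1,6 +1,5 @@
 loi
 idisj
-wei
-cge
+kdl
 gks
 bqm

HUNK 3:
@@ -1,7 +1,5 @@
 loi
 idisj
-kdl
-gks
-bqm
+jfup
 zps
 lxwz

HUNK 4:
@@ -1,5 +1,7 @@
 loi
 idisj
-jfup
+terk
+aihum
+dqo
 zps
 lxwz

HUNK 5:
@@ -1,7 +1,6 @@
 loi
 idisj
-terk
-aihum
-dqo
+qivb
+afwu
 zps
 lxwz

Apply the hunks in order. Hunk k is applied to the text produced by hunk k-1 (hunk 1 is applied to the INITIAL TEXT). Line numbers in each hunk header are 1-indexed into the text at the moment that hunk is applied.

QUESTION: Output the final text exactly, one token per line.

Hunk 1: at line 2 remove [wwj,sodal,ltsvj] add [cge] -> 8 lines: loi idisj wei cge gks bqm zps lxwz
Hunk 2: at line 1 remove [wei,cge] add [kdl] -> 7 lines: loi idisj kdl gks bqm zps lxwz
Hunk 3: at line 1 remove [kdl,gks,bqm] add [jfup] -> 5 lines: loi idisj jfup zps lxwz
Hunk 4: at line 1 remove [jfup] add [terk,aihum,dqo] -> 7 lines: loi idisj terk aihum dqo zps lxwz
Hunk 5: at line 1 remove [terk,aihum,dqo] add [qivb,afwu] -> 6 lines: loi idisj qivb afwu zps lxwz

Answer: loi
idisj
qivb
afwu
zps
lxwz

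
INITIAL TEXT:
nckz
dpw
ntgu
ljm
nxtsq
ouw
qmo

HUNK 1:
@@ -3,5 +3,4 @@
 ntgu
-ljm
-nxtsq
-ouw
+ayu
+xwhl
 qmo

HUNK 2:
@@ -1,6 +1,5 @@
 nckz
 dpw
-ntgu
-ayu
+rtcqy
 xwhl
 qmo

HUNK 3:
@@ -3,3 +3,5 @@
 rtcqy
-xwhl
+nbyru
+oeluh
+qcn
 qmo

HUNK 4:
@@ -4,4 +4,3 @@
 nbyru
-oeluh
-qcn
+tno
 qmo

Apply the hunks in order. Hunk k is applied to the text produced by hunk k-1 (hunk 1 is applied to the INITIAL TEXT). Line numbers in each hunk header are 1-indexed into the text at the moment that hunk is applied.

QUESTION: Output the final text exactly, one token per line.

Hunk 1: at line 3 remove [ljm,nxtsq,ouw] add [ayu,xwhl] -> 6 lines: nckz dpw ntgu ayu xwhl qmo
Hunk 2: at line 1 remove [ntgu,ayu] add [rtcqy] -> 5 lines: nckz dpw rtcqy xwhl qmo
Hunk 3: at line 3 remove [xwhl] add [nbyru,oeluh,qcn] -> 7 lines: nckz dpw rtcqy nbyru oeluh qcn qmo
Hunk 4: at line 4 remove [oeluh,qcn] add [tno] -> 6 lines: nckz dpw rtcqy nbyru tno qmo

Answer: nckz
dpw
rtcqy
nbyru
tno
qmo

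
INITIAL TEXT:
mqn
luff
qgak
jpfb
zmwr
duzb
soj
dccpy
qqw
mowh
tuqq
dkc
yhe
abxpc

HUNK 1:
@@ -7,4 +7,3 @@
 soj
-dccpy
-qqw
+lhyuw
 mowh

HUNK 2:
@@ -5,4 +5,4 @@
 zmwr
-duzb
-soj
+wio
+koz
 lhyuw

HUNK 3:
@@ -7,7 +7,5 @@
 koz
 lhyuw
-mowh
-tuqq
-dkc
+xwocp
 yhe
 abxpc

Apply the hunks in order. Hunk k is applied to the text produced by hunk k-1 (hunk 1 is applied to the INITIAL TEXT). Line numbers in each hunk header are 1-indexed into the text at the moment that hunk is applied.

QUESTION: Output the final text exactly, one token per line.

Hunk 1: at line 7 remove [dccpy,qqw] add [lhyuw] -> 13 lines: mqn luff qgak jpfb zmwr duzb soj lhyuw mowh tuqq dkc yhe abxpc
Hunk 2: at line 5 remove [duzb,soj] add [wio,koz] -> 13 lines: mqn luff qgak jpfb zmwr wio koz lhyuw mowh tuqq dkc yhe abxpc
Hunk 3: at line 7 remove [mowh,tuqq,dkc] add [xwocp] -> 11 lines: mqn luff qgak jpfb zmwr wio koz lhyuw xwocp yhe abxpc

Answer: mqn
luff
qgak
jpfb
zmwr
wio
koz
lhyuw
xwocp
yhe
abxpc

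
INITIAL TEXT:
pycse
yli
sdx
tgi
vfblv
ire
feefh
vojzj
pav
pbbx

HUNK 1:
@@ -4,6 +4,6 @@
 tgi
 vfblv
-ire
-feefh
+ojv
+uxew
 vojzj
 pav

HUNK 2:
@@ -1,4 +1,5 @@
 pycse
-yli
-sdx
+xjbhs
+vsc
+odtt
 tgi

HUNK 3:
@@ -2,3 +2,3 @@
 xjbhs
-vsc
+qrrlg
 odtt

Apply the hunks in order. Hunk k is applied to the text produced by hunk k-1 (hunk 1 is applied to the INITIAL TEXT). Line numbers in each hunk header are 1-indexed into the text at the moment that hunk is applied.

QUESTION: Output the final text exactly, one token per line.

Hunk 1: at line 4 remove [ire,feefh] add [ojv,uxew] -> 10 lines: pycse yli sdx tgi vfblv ojv uxew vojzj pav pbbx
Hunk 2: at line 1 remove [yli,sdx] add [xjbhs,vsc,odtt] -> 11 lines: pycse xjbhs vsc odtt tgi vfblv ojv uxew vojzj pav pbbx
Hunk 3: at line 2 remove [vsc] add [qrrlg] -> 11 lines: pycse xjbhs qrrlg odtt tgi vfblv ojv uxew vojzj pav pbbx

Answer: pycse
xjbhs
qrrlg
odtt
tgi
vfblv
ojv
uxew
vojzj
pav
pbbx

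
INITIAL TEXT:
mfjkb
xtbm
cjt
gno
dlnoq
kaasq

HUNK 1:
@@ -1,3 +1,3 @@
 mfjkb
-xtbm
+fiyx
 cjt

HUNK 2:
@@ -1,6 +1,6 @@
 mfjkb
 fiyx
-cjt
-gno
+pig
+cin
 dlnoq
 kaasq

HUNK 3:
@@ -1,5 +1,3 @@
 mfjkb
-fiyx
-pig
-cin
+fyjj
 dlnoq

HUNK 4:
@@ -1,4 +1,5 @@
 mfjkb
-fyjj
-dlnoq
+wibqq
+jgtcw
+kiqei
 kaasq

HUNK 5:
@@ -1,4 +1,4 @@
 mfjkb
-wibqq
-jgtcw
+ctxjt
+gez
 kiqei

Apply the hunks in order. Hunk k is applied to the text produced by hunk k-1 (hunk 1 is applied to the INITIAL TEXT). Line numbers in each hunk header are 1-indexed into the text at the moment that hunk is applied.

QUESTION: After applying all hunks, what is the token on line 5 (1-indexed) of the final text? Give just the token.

Hunk 1: at line 1 remove [xtbm] add [fiyx] -> 6 lines: mfjkb fiyx cjt gno dlnoq kaasq
Hunk 2: at line 1 remove [cjt,gno] add [pig,cin] -> 6 lines: mfjkb fiyx pig cin dlnoq kaasq
Hunk 3: at line 1 remove [fiyx,pig,cin] add [fyjj] -> 4 lines: mfjkb fyjj dlnoq kaasq
Hunk 4: at line 1 remove [fyjj,dlnoq] add [wibqq,jgtcw,kiqei] -> 5 lines: mfjkb wibqq jgtcw kiqei kaasq
Hunk 5: at line 1 remove [wibqq,jgtcw] add [ctxjt,gez] -> 5 lines: mfjkb ctxjt gez kiqei kaasq
Final line 5: kaasq

Answer: kaasq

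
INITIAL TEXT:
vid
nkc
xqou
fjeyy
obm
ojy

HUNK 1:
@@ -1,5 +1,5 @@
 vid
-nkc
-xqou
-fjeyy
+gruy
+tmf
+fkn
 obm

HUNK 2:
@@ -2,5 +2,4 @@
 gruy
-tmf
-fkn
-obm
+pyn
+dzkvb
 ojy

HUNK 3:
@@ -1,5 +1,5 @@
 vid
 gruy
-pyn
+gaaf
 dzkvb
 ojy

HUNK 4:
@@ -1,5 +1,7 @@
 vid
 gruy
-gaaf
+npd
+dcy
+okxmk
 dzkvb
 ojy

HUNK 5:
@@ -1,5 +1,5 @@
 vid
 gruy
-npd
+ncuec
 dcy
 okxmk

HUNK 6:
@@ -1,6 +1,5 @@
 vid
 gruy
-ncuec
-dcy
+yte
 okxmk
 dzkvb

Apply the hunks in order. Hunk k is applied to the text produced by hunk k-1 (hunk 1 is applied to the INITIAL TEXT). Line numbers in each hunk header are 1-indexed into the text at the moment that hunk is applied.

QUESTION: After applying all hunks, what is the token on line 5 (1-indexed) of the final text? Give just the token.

Answer: dzkvb

Derivation:
Hunk 1: at line 1 remove [nkc,xqou,fjeyy] add [gruy,tmf,fkn] -> 6 lines: vid gruy tmf fkn obm ojy
Hunk 2: at line 2 remove [tmf,fkn,obm] add [pyn,dzkvb] -> 5 lines: vid gruy pyn dzkvb ojy
Hunk 3: at line 1 remove [pyn] add [gaaf] -> 5 lines: vid gruy gaaf dzkvb ojy
Hunk 4: at line 1 remove [gaaf] add [npd,dcy,okxmk] -> 7 lines: vid gruy npd dcy okxmk dzkvb ojy
Hunk 5: at line 1 remove [npd] add [ncuec] -> 7 lines: vid gruy ncuec dcy okxmk dzkvb ojy
Hunk 6: at line 1 remove [ncuec,dcy] add [yte] -> 6 lines: vid gruy yte okxmk dzkvb ojy
Final line 5: dzkvb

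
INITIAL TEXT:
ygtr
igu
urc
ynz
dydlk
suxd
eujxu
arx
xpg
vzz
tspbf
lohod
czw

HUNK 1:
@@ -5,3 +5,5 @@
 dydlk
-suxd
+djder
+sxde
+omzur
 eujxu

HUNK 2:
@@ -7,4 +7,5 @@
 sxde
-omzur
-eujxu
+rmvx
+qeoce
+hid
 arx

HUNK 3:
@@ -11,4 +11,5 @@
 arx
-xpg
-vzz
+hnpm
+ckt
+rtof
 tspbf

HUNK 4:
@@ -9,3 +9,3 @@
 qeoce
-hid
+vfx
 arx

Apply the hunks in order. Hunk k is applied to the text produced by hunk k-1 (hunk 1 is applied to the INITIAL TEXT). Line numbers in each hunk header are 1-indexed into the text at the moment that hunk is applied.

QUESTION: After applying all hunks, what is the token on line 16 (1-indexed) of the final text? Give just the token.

Answer: lohod

Derivation:
Hunk 1: at line 5 remove [suxd] add [djder,sxde,omzur] -> 15 lines: ygtr igu urc ynz dydlk djder sxde omzur eujxu arx xpg vzz tspbf lohod czw
Hunk 2: at line 7 remove [omzur,eujxu] add [rmvx,qeoce,hid] -> 16 lines: ygtr igu urc ynz dydlk djder sxde rmvx qeoce hid arx xpg vzz tspbf lohod czw
Hunk 3: at line 11 remove [xpg,vzz] add [hnpm,ckt,rtof] -> 17 lines: ygtr igu urc ynz dydlk djder sxde rmvx qeoce hid arx hnpm ckt rtof tspbf lohod czw
Hunk 4: at line 9 remove [hid] add [vfx] -> 17 lines: ygtr igu urc ynz dydlk djder sxde rmvx qeoce vfx arx hnpm ckt rtof tspbf lohod czw
Final line 16: lohod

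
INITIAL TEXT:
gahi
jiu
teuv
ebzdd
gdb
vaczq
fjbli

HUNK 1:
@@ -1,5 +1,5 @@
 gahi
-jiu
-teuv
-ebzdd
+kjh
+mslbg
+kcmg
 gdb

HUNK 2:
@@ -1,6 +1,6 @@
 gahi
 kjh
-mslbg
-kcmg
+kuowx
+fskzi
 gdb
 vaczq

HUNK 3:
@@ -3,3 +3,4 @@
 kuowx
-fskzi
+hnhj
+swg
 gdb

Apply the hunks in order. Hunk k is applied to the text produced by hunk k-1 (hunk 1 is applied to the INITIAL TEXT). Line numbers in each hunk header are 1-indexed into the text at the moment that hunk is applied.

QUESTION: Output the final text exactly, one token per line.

Hunk 1: at line 1 remove [jiu,teuv,ebzdd] add [kjh,mslbg,kcmg] -> 7 lines: gahi kjh mslbg kcmg gdb vaczq fjbli
Hunk 2: at line 1 remove [mslbg,kcmg] add [kuowx,fskzi] -> 7 lines: gahi kjh kuowx fskzi gdb vaczq fjbli
Hunk 3: at line 3 remove [fskzi] add [hnhj,swg] -> 8 lines: gahi kjh kuowx hnhj swg gdb vaczq fjbli

Answer: gahi
kjh
kuowx
hnhj
swg
gdb
vaczq
fjbli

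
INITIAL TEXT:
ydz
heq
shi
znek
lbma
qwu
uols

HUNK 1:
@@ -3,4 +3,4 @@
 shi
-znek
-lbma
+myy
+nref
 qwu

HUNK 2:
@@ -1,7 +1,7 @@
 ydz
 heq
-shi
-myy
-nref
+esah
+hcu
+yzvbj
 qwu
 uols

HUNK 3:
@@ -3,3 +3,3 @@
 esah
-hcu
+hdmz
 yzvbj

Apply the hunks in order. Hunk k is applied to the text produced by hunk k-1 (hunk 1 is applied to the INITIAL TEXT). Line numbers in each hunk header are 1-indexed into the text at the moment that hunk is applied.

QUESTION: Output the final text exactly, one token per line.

Hunk 1: at line 3 remove [znek,lbma] add [myy,nref] -> 7 lines: ydz heq shi myy nref qwu uols
Hunk 2: at line 1 remove [shi,myy,nref] add [esah,hcu,yzvbj] -> 7 lines: ydz heq esah hcu yzvbj qwu uols
Hunk 3: at line 3 remove [hcu] add [hdmz] -> 7 lines: ydz heq esah hdmz yzvbj qwu uols

Answer: ydz
heq
esah
hdmz
yzvbj
qwu
uols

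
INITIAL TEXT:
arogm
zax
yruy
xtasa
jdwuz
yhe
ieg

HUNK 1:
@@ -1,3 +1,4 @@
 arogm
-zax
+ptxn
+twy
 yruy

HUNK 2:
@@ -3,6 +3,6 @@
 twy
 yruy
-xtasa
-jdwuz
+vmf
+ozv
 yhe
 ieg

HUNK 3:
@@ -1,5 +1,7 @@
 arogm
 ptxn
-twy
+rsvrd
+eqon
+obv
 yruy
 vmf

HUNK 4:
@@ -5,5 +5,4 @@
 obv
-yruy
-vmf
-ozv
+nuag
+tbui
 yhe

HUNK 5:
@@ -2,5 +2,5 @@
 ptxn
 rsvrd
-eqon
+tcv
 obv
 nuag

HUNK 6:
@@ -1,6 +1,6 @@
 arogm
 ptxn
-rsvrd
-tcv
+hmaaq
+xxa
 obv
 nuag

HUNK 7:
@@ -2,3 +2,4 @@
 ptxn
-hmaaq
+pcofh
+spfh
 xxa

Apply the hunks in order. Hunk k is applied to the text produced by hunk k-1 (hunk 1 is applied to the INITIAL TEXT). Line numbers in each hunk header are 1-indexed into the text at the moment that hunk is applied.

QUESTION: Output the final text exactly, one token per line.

Answer: arogm
ptxn
pcofh
spfh
xxa
obv
nuag
tbui
yhe
ieg

Derivation:
Hunk 1: at line 1 remove [zax] add [ptxn,twy] -> 8 lines: arogm ptxn twy yruy xtasa jdwuz yhe ieg
Hunk 2: at line 3 remove [xtasa,jdwuz] add [vmf,ozv] -> 8 lines: arogm ptxn twy yruy vmf ozv yhe ieg
Hunk 3: at line 1 remove [twy] add [rsvrd,eqon,obv] -> 10 lines: arogm ptxn rsvrd eqon obv yruy vmf ozv yhe ieg
Hunk 4: at line 5 remove [yruy,vmf,ozv] add [nuag,tbui] -> 9 lines: arogm ptxn rsvrd eqon obv nuag tbui yhe ieg
Hunk 5: at line 2 remove [eqon] add [tcv] -> 9 lines: arogm ptxn rsvrd tcv obv nuag tbui yhe ieg
Hunk 6: at line 1 remove [rsvrd,tcv] add [hmaaq,xxa] -> 9 lines: arogm ptxn hmaaq xxa obv nuag tbui yhe ieg
Hunk 7: at line 2 remove [hmaaq] add [pcofh,spfh] -> 10 lines: arogm ptxn pcofh spfh xxa obv nuag tbui yhe ieg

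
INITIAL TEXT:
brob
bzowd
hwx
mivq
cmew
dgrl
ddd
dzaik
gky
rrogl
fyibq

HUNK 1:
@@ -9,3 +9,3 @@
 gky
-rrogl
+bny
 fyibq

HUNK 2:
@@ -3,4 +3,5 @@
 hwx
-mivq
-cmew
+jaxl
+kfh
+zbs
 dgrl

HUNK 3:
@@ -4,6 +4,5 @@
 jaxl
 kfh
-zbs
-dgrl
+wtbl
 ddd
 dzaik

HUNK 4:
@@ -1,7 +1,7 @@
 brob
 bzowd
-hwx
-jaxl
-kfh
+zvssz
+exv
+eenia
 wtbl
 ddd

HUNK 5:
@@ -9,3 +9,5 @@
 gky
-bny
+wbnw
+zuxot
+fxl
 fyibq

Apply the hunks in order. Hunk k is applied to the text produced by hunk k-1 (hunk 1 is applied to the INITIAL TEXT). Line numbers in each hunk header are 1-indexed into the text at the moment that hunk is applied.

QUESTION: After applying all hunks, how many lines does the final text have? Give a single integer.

Hunk 1: at line 9 remove [rrogl] add [bny] -> 11 lines: brob bzowd hwx mivq cmew dgrl ddd dzaik gky bny fyibq
Hunk 2: at line 3 remove [mivq,cmew] add [jaxl,kfh,zbs] -> 12 lines: brob bzowd hwx jaxl kfh zbs dgrl ddd dzaik gky bny fyibq
Hunk 3: at line 4 remove [zbs,dgrl] add [wtbl] -> 11 lines: brob bzowd hwx jaxl kfh wtbl ddd dzaik gky bny fyibq
Hunk 4: at line 1 remove [hwx,jaxl,kfh] add [zvssz,exv,eenia] -> 11 lines: brob bzowd zvssz exv eenia wtbl ddd dzaik gky bny fyibq
Hunk 5: at line 9 remove [bny] add [wbnw,zuxot,fxl] -> 13 lines: brob bzowd zvssz exv eenia wtbl ddd dzaik gky wbnw zuxot fxl fyibq
Final line count: 13

Answer: 13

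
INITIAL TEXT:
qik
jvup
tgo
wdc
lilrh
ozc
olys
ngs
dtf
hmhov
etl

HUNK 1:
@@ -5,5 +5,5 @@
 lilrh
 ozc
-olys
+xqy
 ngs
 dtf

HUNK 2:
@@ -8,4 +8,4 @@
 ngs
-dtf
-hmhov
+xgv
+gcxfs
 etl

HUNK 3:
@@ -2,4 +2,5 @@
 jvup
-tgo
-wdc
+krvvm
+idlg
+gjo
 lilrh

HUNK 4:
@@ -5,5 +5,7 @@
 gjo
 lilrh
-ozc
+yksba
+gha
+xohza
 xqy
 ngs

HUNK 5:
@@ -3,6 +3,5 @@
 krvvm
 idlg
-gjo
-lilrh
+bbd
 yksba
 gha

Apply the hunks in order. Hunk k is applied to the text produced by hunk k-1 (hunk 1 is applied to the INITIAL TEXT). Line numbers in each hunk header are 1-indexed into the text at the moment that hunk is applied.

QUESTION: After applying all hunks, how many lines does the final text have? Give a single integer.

Hunk 1: at line 5 remove [olys] add [xqy] -> 11 lines: qik jvup tgo wdc lilrh ozc xqy ngs dtf hmhov etl
Hunk 2: at line 8 remove [dtf,hmhov] add [xgv,gcxfs] -> 11 lines: qik jvup tgo wdc lilrh ozc xqy ngs xgv gcxfs etl
Hunk 3: at line 2 remove [tgo,wdc] add [krvvm,idlg,gjo] -> 12 lines: qik jvup krvvm idlg gjo lilrh ozc xqy ngs xgv gcxfs etl
Hunk 4: at line 5 remove [ozc] add [yksba,gha,xohza] -> 14 lines: qik jvup krvvm idlg gjo lilrh yksba gha xohza xqy ngs xgv gcxfs etl
Hunk 5: at line 3 remove [gjo,lilrh] add [bbd] -> 13 lines: qik jvup krvvm idlg bbd yksba gha xohza xqy ngs xgv gcxfs etl
Final line count: 13

Answer: 13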